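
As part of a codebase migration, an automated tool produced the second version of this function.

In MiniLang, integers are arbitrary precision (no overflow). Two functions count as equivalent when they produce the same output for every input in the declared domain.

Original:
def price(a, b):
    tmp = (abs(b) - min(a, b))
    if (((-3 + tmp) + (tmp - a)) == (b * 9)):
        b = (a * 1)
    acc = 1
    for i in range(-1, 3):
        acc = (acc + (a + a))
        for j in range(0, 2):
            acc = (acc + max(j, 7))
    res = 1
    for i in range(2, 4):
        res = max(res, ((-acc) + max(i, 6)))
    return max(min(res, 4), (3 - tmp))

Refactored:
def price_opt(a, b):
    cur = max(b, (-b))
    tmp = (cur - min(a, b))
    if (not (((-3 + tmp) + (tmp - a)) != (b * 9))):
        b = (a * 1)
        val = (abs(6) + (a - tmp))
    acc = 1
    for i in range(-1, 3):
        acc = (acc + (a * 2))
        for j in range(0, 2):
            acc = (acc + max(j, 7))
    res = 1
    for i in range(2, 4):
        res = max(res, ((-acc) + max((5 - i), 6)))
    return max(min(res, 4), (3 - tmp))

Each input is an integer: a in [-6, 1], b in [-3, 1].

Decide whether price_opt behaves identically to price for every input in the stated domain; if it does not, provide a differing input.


Changes here: arithmetic usage differs, plus statement counts differ, plus comparison usage differs, plus local variable names differ, plus constant usage differs, plus boolean connective usage differs, plus min/max/abs usage differs; the full 40-point sweep finds no disagreement.
verdict: equivalent


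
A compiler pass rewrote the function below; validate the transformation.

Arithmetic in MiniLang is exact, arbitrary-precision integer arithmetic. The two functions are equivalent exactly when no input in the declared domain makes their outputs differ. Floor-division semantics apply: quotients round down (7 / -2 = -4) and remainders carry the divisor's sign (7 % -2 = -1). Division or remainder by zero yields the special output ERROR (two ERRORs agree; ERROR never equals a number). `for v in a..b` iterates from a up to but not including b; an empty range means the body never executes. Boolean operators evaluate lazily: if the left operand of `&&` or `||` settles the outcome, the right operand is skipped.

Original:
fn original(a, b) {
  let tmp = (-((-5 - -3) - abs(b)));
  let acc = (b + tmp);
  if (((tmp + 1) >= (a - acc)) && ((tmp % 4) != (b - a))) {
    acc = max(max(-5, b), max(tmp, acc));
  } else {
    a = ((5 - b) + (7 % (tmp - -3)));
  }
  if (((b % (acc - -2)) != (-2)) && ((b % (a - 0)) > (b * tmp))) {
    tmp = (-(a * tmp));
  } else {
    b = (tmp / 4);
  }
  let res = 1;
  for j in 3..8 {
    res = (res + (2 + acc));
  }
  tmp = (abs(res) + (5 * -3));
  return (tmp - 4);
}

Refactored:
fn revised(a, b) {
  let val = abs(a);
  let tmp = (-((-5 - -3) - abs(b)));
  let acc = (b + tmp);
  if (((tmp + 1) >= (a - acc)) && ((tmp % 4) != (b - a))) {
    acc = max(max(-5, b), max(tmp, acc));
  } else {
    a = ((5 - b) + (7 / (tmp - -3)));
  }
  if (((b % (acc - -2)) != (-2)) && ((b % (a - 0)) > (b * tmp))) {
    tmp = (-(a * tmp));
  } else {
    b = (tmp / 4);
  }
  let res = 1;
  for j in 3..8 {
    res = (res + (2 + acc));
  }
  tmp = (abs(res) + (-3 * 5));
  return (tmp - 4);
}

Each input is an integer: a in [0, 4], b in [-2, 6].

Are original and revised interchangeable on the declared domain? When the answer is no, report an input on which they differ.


Run the pair on a=2, b=5.
original: tmp=7, then acc=12, then (((tmp + 1) >= (a - acc)) && ((tmp % 4) != (b - a))) is false, then a=7, then (((b % (acc - -2)) != (-2)) && ((b % (a - 0)) > (b * tmp))) is false, then b=1, then res=1, then (j=3), then res=15, then (j=4), then res=29, then (j=5), then res=43, then (j=6), then res=57, then (j=7), then res=71, then tmp=56, then returns 52
revised: val=2, then tmp=7, then acc=12, then (((tmp + 1) >= (a - acc)) && ((tmp % 4) != (b - a))) is false, then a=0, then a zero divisor aborts: ERROR
52 and ERROR differ, so these are not the same function on this domain.
verdict: not equivalent; witness: a=2, b=5


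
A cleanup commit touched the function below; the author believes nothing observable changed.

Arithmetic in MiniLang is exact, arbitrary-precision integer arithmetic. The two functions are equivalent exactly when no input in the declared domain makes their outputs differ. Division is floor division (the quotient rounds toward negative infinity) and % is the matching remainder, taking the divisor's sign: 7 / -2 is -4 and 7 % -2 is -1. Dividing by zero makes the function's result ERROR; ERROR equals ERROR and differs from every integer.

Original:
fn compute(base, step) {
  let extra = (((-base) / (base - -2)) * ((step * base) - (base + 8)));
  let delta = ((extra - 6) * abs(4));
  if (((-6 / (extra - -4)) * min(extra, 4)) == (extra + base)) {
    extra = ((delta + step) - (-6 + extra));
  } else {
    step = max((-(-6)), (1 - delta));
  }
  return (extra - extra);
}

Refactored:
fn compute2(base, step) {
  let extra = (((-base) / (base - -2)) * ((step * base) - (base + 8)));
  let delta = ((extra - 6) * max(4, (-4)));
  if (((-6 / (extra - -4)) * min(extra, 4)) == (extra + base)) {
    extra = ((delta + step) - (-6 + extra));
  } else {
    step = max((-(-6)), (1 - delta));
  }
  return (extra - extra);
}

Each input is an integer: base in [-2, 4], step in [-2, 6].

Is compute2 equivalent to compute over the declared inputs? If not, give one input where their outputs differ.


Changes here: min/max/abs usage differs; and constant usage differs; the full 63-point sweep finds no disagreement.
verdict: equivalent


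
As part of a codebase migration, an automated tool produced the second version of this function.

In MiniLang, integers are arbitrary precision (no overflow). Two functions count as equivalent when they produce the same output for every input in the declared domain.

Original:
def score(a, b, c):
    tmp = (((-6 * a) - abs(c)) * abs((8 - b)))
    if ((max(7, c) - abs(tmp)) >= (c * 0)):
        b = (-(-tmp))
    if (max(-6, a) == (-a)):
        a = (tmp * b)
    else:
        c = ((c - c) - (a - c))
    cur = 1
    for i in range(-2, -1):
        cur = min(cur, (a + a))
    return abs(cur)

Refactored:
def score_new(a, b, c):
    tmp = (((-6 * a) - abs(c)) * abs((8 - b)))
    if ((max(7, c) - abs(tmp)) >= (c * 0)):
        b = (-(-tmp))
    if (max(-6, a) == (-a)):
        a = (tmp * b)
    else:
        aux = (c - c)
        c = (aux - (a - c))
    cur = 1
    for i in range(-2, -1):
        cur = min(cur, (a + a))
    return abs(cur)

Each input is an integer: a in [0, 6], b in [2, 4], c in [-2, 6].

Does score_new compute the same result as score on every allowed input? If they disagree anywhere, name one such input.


The two versions differ — the changes include local variable names differ; also statement counts differ.
As a probe, take a=0, b=3, c=6: score runs tmp=-30, then ((max(7, c) - abs(tmp)) >= (c * 0)) is false, then (max(-6, a) == (-a)) is true, then a=-90, then cur=1, then (i=-2), then cur=-180, then returns 180; score_new runs tmp=-30, then ((max(7, c) - abs(tmp)) >= (c * 0)) is false, then (max(-6, a) == (-a)) is true, then a=-90, then cur=1, then (i=-2), then cur=-180, then returns 180; both end at 180.
Checked all 189 inputs in the declared domain: the outputs agree on every one.
verdict: equivalent


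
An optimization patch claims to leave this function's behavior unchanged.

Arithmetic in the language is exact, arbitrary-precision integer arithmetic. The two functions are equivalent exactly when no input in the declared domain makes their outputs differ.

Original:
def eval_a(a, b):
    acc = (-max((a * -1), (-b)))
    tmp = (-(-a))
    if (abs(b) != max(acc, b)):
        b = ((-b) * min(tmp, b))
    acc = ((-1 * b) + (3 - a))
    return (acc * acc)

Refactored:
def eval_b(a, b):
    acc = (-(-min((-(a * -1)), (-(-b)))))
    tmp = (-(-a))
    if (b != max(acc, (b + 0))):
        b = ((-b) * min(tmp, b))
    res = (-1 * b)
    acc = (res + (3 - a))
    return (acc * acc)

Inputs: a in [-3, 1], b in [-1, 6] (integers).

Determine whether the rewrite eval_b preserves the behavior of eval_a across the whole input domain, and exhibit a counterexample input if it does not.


On input a=-3, b=-1, eval_a returns 81 while eval_b returns 49.
verdict: not equivalent; witness: a=-3, b=-1


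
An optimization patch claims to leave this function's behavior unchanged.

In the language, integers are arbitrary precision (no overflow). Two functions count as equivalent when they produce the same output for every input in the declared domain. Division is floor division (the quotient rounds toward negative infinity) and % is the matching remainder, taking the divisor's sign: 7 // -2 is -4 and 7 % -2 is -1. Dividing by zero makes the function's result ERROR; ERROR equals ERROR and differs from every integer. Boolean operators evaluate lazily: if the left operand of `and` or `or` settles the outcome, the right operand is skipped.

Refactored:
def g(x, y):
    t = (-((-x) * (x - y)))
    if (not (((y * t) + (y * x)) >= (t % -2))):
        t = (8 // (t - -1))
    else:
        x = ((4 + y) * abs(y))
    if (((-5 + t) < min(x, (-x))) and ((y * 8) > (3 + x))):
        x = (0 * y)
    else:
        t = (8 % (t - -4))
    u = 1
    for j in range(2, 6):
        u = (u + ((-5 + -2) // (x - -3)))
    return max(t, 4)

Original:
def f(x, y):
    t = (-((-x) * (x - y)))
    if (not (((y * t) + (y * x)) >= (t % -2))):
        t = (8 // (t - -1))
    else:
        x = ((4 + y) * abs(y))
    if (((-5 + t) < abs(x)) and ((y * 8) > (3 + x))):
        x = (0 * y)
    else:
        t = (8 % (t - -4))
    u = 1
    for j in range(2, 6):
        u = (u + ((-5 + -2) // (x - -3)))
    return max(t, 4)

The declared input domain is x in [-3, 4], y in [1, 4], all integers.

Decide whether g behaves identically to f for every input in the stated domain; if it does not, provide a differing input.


Input x=-3, y=2: 15 from f versus 8 from g.
verdict: not equivalent; witness: x=-3, y=2


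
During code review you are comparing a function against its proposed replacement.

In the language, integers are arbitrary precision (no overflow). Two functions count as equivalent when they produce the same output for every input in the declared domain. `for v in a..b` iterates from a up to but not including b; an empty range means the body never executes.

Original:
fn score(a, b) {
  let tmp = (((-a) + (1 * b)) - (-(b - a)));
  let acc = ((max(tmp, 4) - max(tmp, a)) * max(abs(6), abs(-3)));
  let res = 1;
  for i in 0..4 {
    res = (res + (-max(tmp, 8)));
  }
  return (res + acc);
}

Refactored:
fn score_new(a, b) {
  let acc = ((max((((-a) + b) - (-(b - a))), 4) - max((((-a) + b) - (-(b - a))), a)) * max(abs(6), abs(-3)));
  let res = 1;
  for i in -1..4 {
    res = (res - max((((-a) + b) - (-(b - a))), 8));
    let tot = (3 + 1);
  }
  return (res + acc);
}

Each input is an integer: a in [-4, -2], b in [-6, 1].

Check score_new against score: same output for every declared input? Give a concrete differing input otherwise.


Not equivalent: a=-4, b=-6 separates them (17 vs 9).
score: tmp = -4; acc = 48; res = 1; [i=0]; res = -7; [i=1]; res = -15; [i=2]; res = -23; [i=3]; res = -31; return 17
score_new: acc = 48; res = 1; [i=-1]; res = -7; tot = 4; [i=0]; res = -15; tot = 4; [i=1]; res = -23; tot = 4; [i=2]; res = -31; tot = 4; [i=3]; res = -39; tot = 4; return 9
verdict: not equivalent; witness: a=-4, b=-6


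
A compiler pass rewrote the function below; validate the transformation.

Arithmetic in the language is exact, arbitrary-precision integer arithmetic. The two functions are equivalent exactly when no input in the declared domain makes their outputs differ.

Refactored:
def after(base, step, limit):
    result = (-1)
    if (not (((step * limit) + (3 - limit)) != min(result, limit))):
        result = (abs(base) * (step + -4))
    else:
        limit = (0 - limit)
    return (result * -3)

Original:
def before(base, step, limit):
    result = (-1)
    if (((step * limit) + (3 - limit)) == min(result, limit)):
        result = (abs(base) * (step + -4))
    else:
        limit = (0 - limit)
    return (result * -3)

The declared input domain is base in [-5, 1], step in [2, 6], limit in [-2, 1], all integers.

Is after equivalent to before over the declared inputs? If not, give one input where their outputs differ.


Differences: boolean connective usage differs; and comparison usage differs — yet all 140 inputs agree.
verdict: equivalent


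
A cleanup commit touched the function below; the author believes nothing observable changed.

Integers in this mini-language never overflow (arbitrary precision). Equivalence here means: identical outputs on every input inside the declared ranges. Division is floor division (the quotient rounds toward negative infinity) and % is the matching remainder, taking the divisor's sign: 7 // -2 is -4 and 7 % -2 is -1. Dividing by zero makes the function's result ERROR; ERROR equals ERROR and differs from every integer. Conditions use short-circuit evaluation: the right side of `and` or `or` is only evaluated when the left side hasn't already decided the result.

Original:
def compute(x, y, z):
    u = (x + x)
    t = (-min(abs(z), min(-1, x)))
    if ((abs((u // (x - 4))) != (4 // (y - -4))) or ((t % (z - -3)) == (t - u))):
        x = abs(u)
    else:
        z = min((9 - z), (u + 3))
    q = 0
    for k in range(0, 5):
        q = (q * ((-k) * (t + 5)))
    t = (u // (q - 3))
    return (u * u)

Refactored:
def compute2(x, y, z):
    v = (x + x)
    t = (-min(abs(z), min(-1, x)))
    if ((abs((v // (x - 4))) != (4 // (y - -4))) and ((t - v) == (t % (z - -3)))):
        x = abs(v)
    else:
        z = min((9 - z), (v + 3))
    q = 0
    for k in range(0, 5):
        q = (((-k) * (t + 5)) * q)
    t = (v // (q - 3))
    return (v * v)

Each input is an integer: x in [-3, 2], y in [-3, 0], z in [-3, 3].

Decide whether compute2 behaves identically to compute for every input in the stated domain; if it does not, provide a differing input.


On input x=-3, y=-3, z=-3, compute returns 36 while compute2 returns ERROR.
verdict: not equivalent; witness: x=-3, y=-3, z=-3


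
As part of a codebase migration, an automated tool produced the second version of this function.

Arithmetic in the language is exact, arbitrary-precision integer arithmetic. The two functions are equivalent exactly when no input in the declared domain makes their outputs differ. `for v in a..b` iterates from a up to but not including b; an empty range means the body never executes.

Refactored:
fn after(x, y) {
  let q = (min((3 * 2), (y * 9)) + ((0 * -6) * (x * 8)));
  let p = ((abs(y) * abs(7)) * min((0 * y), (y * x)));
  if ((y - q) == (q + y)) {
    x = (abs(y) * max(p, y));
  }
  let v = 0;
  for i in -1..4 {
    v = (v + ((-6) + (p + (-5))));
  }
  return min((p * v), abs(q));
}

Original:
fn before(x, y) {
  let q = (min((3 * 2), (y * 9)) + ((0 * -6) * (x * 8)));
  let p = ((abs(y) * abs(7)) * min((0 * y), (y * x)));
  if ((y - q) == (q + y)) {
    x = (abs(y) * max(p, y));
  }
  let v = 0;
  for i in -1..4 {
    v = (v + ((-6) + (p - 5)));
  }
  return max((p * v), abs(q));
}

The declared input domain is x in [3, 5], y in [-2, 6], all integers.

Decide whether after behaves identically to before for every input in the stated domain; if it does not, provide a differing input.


Evaluate both at x=3, y=-2.
before: q=-18, then p=-84, then ((y - q) == (q + y)) is false, then v=0, then (i=-1), then v=-95, then (i=0), then v=-190, then (i=1), then v=-285, then (i=2), then v=-380, then (i=3), then v=-475, then returns 39900
after: q=-18, then p=-84, then ((y - q) == (q + y)) is false, then v=0, then (i=-1), then v=-95, then (i=0), then v=-190, then (i=1), then v=-285, then (i=2), then v=-380, then (i=3), then v=-475, then returns 18
39900 and 18 differ, so these are not the same function on this domain.
verdict: not equivalent; witness: x=3, y=-2


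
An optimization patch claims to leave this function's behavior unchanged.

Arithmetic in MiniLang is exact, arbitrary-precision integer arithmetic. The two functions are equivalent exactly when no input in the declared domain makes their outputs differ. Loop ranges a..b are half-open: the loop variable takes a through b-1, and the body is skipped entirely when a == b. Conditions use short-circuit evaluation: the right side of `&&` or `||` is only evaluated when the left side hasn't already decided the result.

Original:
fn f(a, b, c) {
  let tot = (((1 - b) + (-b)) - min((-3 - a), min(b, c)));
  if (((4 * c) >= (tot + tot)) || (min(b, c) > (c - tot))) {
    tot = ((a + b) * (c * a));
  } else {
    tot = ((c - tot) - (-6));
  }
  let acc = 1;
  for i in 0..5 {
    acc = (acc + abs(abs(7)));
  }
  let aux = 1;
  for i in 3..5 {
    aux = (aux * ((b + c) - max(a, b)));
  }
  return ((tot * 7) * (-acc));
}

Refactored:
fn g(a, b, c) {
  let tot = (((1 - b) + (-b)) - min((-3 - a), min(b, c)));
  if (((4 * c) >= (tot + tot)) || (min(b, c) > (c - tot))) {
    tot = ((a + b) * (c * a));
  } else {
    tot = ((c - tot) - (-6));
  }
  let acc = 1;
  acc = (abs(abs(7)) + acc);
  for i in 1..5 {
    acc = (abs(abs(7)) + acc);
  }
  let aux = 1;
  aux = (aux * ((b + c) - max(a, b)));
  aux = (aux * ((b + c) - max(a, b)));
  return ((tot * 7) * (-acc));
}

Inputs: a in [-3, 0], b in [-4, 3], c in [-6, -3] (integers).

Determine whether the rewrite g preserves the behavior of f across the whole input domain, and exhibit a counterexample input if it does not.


Changes here: arithmetic usage differs, constant usage differs, loop structure differs, statement counts differ, min/max/abs usage differs; the full 128-point sweep finds no disagreement.
verdict: equivalent


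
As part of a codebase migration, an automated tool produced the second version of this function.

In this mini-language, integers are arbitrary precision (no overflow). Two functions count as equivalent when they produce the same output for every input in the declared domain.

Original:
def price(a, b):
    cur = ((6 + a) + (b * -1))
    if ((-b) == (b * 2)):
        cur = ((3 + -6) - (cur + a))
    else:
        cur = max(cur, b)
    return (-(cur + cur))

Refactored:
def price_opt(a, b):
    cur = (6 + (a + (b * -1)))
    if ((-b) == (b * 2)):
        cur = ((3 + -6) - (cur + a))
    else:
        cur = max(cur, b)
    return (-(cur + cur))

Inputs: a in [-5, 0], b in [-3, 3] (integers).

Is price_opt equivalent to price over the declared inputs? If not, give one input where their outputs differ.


The two versions differ — the changes include same computation, different form.
As a probe, take a=-4, b=-3: price runs cur = 5; ((-b) == (b * 2)) -> false; cur = 5; return -10; price_opt runs cur = 5; ((-b) == (b * 2)) -> false; cur = 5; return -10; both end at -10.
Across all 42 domain points the two functions coincide.
verdict: equivalent


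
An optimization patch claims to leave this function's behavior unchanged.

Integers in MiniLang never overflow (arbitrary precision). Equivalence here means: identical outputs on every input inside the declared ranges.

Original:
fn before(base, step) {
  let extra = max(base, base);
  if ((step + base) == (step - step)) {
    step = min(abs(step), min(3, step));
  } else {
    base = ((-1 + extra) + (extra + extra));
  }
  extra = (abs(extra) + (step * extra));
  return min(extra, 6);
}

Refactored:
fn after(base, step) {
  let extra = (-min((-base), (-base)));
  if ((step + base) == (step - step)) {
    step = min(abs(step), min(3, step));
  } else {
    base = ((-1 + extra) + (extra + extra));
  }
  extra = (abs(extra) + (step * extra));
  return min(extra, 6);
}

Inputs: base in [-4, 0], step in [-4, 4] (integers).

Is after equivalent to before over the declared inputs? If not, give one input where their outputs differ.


Behavior is preserved: although min/max/abs usage differs, the outputs never diverge.
One worked example (base=-1, step=-3) — before: extra := -1 | ((step + base) == (step - step)): false | base := -4 | extra := 4 | result 4; after: extra := -1 | ((step + base) == (step - step)): false | base := -4 | extra := 4 | result 4; agreement on 4.
Checked all 45 inputs in the declared domain: the outputs agree on every one.
verdict: equivalent


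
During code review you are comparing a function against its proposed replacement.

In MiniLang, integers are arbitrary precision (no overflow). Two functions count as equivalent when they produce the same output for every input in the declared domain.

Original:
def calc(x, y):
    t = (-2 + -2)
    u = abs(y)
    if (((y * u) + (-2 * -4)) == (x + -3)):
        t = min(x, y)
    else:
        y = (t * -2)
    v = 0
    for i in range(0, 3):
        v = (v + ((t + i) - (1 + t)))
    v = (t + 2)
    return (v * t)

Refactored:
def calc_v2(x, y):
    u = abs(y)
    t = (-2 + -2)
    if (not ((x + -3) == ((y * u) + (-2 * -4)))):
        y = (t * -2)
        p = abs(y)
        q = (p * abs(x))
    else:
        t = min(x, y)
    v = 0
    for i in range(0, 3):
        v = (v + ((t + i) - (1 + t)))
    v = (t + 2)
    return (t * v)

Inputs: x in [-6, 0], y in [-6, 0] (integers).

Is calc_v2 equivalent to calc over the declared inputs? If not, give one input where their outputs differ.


Equivalent — the differences include local variable names differ, and statement counts differ, and min/max/abs usage differs, and arithmetic usage differs, and boolean connective usage differs, yet no declared input distinguishes the two.
Spot check at x=-6, y=-5 — calc: t becomes -4; next u becomes 5; next (((y * u) + (-2 * -4)) == (x + -3)) evaluates to false; next y becomes 8; next v becomes 0; next at i=0:; next v becomes -1; next at i=1:; next v becomes -1; next at i=2:; next v becomes 0; next v becomes -2; next final value 8. calc_v2: u becomes 5; next t becomes -4; next (not ((x + -3) == ((y * u) + (-2 * -4)))) evaluates to true; next y becomes 8; next p becomes 8; next q becomes 48; next v becomes 0; next at i=0:; next v becomes -1; next at i=1:; next v becomes -1; next at i=2:; next v becomes 0; next v becomes -2; next final value 8. Both give 8.
An exhaustive pass over the 49 declared inputs shows identical outputs.
verdict: equivalent


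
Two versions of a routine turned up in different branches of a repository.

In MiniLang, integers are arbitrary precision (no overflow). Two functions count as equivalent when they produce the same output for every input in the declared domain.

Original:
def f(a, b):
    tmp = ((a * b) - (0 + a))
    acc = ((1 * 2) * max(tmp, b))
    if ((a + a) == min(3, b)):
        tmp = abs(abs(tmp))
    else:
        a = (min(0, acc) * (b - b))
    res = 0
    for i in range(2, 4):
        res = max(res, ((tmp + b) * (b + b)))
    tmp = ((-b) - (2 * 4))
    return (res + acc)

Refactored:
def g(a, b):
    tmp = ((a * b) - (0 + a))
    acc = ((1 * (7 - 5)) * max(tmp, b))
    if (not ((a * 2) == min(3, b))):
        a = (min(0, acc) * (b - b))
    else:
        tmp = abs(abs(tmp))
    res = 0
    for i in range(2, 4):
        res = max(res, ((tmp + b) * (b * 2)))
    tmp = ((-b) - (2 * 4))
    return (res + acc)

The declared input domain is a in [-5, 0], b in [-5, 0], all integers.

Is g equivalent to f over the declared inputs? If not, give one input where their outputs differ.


Equivalent — the differences include boolean connective usage differs, constant usage differs, arithmetic usage differs, yet no declared input distinguishes the two.
Tracing a=-3, b=0: f: tmp becomes 3; next acc becomes 6; next ((a + a) == min(3, b)) evaluates to false; next a becomes 0; next res becomes 0; next at i=2:; next res becomes 0; next at i=3:; next res becomes 0; next tmp becomes -8; next final value 6 | g: tmp becomes 3; next acc becomes 6; next (not ((a * 2) == min(3, b))) evaluates to true; next a becomes 0; next res becomes 0; next at i=2:; next res becomes 0; next at i=3:; next res becomes 0; next tmp becomes -8; next final value 6 — matching result 6.
An exhaustive pass over the 36 declared inputs shows identical outputs.
verdict: equivalent


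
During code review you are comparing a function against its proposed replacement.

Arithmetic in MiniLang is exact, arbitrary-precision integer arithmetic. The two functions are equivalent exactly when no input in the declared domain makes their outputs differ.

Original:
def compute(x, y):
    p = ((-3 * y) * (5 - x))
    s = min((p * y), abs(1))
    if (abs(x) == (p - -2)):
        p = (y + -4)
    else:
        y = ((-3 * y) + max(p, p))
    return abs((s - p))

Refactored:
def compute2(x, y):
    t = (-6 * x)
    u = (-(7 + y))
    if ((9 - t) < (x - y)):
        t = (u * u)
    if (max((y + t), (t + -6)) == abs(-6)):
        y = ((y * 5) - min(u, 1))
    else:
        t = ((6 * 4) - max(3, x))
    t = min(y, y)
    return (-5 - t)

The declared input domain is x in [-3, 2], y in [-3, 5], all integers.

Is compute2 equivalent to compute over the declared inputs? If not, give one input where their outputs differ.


Consider the input x=-3, y=-3.
compute: p := 72 | s := -216 | (abs(x) == (p - -2)): false | y := 81 | result 288
compute2: t := 18 | u := -4 | ((9 - t) < (x - y)): true | t := 16 | (max((y + t), (t + -6)) == abs(-6)): false | t := 21 | t := -3 | result -2
288 and -2 differ, so these are not the same function on this domain.
verdict: not equivalent; witness: x=-3, y=-3


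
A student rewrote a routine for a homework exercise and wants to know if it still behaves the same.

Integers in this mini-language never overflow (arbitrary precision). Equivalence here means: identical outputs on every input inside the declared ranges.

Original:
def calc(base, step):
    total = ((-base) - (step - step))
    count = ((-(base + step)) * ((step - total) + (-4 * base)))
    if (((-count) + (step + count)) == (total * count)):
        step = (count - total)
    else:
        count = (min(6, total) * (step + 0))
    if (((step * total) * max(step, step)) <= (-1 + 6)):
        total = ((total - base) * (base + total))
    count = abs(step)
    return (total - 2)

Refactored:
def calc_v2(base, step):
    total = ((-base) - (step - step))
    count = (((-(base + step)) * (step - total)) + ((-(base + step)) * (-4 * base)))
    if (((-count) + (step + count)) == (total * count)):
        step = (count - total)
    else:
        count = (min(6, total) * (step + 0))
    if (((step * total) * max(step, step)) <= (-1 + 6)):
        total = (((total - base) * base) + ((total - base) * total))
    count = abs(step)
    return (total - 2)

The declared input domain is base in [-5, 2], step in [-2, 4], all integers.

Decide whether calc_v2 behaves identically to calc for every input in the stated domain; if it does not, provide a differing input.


Behavior is preserved: although arithmetic usage differs, the outputs never diverge.
Spot check at base=-5, step=0 — calc: total=5, then count=75, then (((-count) + (step + count)) == (total * count)) is false, then count=0, then (((step * total) * max(step, step)) <= (-1 + 6)) is true, then total=0, then count=0, then returns -2. calc_v2: total=5, then count=75, then (((-count) + (step + count)) == (total * count)) is false, then count=0, then (((step * total) * max(step, step)) <= (-1 + 6)) is true, then total=0, then count=0, then returns -2. Both give -2.
Across all 56 domain points the two functions coincide.
verdict: equivalent


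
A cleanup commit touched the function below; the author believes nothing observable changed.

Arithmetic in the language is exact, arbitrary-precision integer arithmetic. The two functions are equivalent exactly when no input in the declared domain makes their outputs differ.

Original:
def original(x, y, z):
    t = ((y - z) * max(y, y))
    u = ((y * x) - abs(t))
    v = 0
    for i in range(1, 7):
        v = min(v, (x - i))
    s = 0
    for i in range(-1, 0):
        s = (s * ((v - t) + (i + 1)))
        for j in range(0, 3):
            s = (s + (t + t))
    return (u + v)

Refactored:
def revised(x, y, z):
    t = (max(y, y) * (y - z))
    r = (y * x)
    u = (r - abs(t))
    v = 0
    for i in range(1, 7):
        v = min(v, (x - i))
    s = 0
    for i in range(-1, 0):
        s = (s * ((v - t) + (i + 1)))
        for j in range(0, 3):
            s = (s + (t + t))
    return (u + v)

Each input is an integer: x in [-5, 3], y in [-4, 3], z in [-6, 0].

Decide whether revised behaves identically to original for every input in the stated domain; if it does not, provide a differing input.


The two are interchangeable: statement counts differ, and local variable names differ, and every declared input agrees.
One worked example (x=-2, y=2, z=-2) — original: t becomes 8; next u becomes -12; next v becomes 0; next at i=1:; next v becomes -3; next at i=2:; next v becomes -4; next at i=3:; next v becomes -5; next at i=4:; next v becomes -6; next at i=5:; next v becomes -7; next at i=6:; next v becomes -8; next s becomes 0; next at i=-1:; next s becomes 0; next at j=0:; next s becomes 16; next at j=1:; next s becomes 32; next at j=2:; next s becomes 48; next final value -20; revised: t becomes 8; next r becomes -4; next u becomes -12; next v becomes 0; next at i=1:; next v becomes -3; next at i=2:; next v becomes -4; next at i=3:; next v becomes -5; next at i=4:; next v becomes -6; next at i=5:; next v becomes -7; next at i=6:; next v becomes -8; next s becomes 0; next at i=-1:; next s becomes 0; next at j=0:; next s becomes 16; next at j=1:; next s becomes 32; next at j=2:; next s becomes 48; next final value -20; agreement on -20.
Checked all 504 inputs in the declared domain: the outputs agree on every one.
verdict: equivalent


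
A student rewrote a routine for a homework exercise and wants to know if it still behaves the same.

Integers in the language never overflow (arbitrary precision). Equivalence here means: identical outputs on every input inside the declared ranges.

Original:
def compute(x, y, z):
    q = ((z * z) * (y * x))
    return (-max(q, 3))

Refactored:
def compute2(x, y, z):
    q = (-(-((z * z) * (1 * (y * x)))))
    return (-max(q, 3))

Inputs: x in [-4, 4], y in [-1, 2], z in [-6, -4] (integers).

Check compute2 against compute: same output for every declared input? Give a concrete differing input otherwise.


Although arithmetic usage differs, constant usage differs, 108/108 inputs agree.
verdict: equivalent


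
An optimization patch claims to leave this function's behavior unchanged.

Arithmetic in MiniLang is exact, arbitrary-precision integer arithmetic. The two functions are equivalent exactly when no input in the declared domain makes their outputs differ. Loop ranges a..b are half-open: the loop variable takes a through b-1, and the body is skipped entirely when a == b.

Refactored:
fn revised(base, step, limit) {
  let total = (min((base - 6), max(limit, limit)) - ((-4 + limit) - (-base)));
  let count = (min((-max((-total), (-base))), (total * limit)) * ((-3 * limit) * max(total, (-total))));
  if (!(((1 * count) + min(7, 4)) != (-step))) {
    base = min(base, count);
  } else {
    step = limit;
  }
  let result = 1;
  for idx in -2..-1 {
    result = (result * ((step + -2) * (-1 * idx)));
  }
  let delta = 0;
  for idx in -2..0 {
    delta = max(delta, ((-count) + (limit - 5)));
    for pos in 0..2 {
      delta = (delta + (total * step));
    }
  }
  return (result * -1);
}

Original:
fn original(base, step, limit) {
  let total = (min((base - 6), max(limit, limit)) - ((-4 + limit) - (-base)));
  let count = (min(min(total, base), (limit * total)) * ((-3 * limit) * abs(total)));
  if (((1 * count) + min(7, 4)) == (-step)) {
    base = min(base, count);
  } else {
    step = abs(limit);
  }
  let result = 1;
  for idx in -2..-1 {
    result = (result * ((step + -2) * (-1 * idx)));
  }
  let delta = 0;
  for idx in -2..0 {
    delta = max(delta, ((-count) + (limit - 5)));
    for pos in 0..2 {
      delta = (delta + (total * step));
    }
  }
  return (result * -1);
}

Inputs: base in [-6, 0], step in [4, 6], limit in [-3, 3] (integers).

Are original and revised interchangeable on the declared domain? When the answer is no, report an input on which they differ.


Input base=-6, step=4, limit=-3: -2 from original versus 10 from revised.
verdict: not equivalent; witness: base=-6, step=4, limit=-3


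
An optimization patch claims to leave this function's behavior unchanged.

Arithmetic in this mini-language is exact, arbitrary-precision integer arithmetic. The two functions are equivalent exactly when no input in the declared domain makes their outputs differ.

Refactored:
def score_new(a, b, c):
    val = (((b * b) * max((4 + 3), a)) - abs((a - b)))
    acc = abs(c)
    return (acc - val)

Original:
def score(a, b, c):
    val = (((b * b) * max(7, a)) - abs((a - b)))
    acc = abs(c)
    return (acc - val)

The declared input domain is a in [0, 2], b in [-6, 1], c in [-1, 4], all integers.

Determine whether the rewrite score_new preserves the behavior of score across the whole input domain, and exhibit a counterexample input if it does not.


Equivalent — the differences include arithmetic usage differs, and constant usage differs, yet no declared input distinguishes the two.
One worked example (a=0, b=-5, c=1) — score: val := 170 | acc := 1 | result -169; score_new: val := 170 | acc := 1 | result -169; agreement on -169.
Across all 144 domain points the two functions coincide.
verdict: equivalent


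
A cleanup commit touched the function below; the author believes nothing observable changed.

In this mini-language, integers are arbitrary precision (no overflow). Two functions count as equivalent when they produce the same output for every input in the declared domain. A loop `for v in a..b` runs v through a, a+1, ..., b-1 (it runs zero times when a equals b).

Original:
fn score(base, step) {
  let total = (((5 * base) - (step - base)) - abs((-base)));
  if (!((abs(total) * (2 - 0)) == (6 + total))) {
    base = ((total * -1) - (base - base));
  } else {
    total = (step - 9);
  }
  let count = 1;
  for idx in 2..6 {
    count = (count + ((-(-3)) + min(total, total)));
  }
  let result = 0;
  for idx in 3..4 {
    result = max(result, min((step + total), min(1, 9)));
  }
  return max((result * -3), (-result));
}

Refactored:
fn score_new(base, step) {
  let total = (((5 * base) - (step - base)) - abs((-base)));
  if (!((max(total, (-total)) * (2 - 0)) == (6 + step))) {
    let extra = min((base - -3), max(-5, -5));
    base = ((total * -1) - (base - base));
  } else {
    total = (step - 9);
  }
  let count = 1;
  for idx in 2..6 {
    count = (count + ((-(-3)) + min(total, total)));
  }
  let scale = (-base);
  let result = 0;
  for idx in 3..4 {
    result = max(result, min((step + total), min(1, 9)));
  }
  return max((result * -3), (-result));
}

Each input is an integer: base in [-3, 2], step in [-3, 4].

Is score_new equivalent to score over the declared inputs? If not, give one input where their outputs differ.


These are not equivalent — on base=1, step=-1 the outputs split (0 vs -1).
score: total = 6; (!((abs(total) * (2 - 0)) == (6 + total))) -> false; total = -10; count = 1; [idx=2]; count = -6; [idx=3]; count = -13; [idx=4]; count = -20; [idx=5]; count = -27; result = 0; [idx=3]; result = 0; return 0
score_new: total = 6; (!((max(total, (-total)) * (2 - 0)) == (6 + step))) -> true; extra = -5; base = -6; count = 1; [idx=2]; count = 10; [idx=3]; count = 19; [idx=4]; count = 28; [idx=5]; count = 37; scale = 6; result = 0; [idx=3]; result = 1; return -1
verdict: not equivalent; witness: base=1, step=-1


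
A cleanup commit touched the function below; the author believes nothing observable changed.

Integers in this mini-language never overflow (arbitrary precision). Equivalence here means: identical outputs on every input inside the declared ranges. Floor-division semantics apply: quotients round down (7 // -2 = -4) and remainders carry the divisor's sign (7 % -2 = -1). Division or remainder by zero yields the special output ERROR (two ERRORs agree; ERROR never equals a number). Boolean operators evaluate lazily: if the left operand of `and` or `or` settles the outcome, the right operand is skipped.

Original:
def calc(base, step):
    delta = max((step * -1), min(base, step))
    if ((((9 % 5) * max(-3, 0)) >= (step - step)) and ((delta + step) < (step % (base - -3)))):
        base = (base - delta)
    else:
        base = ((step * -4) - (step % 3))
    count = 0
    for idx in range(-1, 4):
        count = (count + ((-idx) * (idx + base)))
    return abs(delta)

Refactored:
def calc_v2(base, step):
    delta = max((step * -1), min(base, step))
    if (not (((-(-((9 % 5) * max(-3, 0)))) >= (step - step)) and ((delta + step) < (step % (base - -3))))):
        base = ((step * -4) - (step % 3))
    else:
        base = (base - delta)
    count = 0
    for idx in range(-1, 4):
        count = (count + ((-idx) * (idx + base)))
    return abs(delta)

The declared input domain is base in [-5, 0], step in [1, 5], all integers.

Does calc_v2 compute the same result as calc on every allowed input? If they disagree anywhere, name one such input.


Equivalent — the differences include boolean connective usage differs, yet no declared input distinguishes the two.
Spot check at base=-2, step=2 — calc: delta := -2 | ((((9 % 5) * max(-3, 0)) >= (step - step)) and ((delta + step) < (step % (base - -3)))): false | base := -10 | count := 0 | iter idx=-1: | count := -11 | iter idx=0: | count := -11 | iter idx=1: | count := -2 | iter idx=2: | count := 14 | iter idx=3: | count := 35 | result 2. calc_v2: delta := -2 | (not (((-(-((9 % 5) * max(-3, 0)))) >= (step - step)) and ((delta + step) < (step % (base - -3))))): true | base := -10 | count := 0 | iter idx=-1: | count := -11 | iter idx=0: | count := -11 | iter idx=1: | count := -2 | iter idx=2: | count := 14 | iter idx=3: | count := 35 | result 2. Both give 2.
Sweeping the whole domain (30 inputs) finds no disagreement.
verdict: equivalent


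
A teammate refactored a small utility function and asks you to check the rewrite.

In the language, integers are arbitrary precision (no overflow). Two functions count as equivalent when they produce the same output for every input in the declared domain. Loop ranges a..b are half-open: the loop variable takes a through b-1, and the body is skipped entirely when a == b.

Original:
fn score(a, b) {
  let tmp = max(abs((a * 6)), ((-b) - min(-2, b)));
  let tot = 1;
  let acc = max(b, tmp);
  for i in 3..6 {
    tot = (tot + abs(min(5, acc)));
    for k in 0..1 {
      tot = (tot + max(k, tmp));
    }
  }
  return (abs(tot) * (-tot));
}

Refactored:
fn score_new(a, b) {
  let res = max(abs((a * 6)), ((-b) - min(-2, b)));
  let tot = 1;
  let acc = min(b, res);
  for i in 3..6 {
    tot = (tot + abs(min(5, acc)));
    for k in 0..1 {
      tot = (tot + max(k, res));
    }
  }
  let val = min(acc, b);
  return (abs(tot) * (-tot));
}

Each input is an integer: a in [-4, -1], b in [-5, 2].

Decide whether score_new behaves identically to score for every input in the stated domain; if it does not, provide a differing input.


Consider the input a=-4, b=-4.
score: tmp becomes 24; next tot becomes 1; next acc becomes 24; next at i=3:; next tot becomes 6; next at k=0:; next tot becomes 30; next at i=4:; next tot becomes 35; next at k=0:; next tot becomes 59; next at i=5:; next tot becomes 64; next at k=0:; next tot becomes 88; next final value -7744
score_new: res becomes 24; next tot becomes 1; next acc becomes -4; next at i=3:; next tot becomes 5; next at k=0:; next tot becomes 29; next at i=4:; next tot becomes 33; next at k=0:; next tot becomes 57; next at i=5:; next tot becomes 61; next at k=0:; next tot becomes 85; next val becomes -4; next final value -7225
-7744 vs -7225 — the two versions disagree here.
verdict: not equivalent; witness: a=-4, b=-4


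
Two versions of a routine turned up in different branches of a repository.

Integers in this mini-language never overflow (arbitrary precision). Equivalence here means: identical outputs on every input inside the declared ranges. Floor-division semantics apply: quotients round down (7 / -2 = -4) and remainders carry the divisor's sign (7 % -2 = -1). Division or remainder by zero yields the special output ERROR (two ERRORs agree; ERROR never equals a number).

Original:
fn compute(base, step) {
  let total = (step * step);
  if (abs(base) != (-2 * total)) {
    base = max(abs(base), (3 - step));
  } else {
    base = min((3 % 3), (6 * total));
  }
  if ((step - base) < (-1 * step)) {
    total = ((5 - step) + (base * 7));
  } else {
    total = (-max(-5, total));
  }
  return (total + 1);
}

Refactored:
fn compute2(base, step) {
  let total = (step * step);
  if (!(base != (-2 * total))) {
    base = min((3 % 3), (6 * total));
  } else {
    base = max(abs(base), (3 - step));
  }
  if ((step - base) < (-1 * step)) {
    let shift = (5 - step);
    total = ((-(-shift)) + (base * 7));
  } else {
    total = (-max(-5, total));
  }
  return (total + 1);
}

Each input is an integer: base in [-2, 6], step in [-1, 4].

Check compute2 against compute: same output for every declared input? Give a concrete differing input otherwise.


On input base=-2, step=-1, compute returns 35 while compute2 returns 7.
verdict: not equivalent; witness: base=-2, step=-1
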